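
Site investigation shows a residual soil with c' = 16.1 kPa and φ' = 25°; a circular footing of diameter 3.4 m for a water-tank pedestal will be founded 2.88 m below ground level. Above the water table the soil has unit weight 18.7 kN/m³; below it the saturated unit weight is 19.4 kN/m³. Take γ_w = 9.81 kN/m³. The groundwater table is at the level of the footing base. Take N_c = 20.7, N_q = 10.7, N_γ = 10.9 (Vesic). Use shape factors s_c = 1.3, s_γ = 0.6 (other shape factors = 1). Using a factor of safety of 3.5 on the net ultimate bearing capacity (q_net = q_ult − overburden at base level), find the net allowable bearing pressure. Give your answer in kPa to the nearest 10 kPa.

q = γ·D_f = 18.7 × 2.88 = 53.856 kPa.
For the ½γBN_γ term take γ' = 19.4 − 9.81 = 9.59 kN/m³ (soil below base is submerged).
c·N_c·s_c = 16.1 × 20.7 × 1.3 = 433.25 kPa
q·N_q = 53.856 × 10.7 = 576.26 kPa
0.5·γ·B·N_γ·s_γ = 0.5 × 9.59 × 3.4 × 10.9 × 0.6 = 106.62 kPa
q_ult = 433.25 + 576.26 + 106.62 = 1116.1 kPa.
q_net = 1116.1 − 53.856 = 1062.3 kPa.
q_all(net) = 1062.3 / 3.5 = 303.51 kPa.

q_all(net) ≈ 300 kPa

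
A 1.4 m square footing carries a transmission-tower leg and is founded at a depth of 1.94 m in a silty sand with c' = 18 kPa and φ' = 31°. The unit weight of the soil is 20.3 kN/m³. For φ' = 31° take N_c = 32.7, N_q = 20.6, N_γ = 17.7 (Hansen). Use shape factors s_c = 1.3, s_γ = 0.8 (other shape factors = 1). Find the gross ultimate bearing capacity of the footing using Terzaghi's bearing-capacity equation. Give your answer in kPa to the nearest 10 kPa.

Effective surcharge at the founding depth q = γ·D_f = 20.3 × 1.94 = 39.382 kPa.
q_ult = c·N_c·s_c + q·N_q + 0.5·γ·B·N_γ·s_γ
     = 18 × 32.7 × 1.3 + 39.382 × 20.6 + 0.5 × 20.3 × 1.4 × 17.7 × 0.8
     = 765.18 + 811.27 + 201.21 = 1777.7 kPa.

q_ult ≈ 1780 kPa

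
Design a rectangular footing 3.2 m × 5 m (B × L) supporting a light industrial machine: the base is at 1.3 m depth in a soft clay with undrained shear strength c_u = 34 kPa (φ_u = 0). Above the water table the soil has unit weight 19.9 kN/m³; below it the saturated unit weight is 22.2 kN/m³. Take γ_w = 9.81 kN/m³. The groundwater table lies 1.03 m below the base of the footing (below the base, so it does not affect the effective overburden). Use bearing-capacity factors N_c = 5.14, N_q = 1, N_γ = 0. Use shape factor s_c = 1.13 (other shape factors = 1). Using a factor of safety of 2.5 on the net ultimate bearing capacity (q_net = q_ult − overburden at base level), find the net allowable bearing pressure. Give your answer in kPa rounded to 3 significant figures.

Overburden at base level: q = 19.9 × 1.3 = 25.87 kPa.
Cohesion term c·N_c·s_c = 34 × 5.14 × 1.13 = 197.48 kPa; surcharge term q·N_q = 25.87 × 1 = 25.87 kPa.
q_ult = 197.48 + 25.87 = 223.35 kPa.
q_net = 223.35 − 25.87 = 197.48 kPa.
q_all(net) = 197.48 / 2.5 = 78.992 kPa.

q_all(net) ≈ 79 kPa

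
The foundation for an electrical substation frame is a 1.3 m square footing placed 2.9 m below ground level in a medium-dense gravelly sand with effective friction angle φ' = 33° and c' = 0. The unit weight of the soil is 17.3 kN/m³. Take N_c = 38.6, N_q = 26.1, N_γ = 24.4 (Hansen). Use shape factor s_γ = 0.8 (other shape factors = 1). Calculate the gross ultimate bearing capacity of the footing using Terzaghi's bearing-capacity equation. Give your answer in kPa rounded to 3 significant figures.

q_ult ≈ 1530 kPa

Effective surcharge at the founding depth q = γ·D_f = 17.3 × 2.9 = 50.17 kPa.
q_ult = q·N_q + 0.5·γ·B·N_γ·s_γ
     = 50.17 × 26.1 + 0.5 × 17.3 × 1.3 × 24.4 × 0.8
     = 1309.4 + 219.5 = 1528.9 kPa.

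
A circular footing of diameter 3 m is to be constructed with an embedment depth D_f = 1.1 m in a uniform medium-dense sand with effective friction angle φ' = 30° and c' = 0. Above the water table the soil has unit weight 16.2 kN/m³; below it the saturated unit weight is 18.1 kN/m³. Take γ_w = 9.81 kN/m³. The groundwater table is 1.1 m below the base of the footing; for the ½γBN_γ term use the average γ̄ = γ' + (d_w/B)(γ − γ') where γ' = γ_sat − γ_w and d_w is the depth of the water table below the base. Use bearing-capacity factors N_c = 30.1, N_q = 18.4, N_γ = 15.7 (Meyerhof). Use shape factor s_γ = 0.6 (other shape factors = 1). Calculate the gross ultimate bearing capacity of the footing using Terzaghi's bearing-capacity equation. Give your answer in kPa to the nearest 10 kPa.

q = γ·D_f = 16.2 × 1.1 = 17.82 kPa.
γ' = 8.29 kN/m³; averaging over the depth B below the base, γ̄ = γ' + (d_w/B)(γ − γ') = 11.19 kN/m³.
q·N_q = 17.82 × 18.4 = 327.89 kPa
0.5·γ·B·N_γ·s_γ = 0.5 × 11.19 × 3 × 15.7 × 0.6 = 158.12 kPa
q_ult = 327.89 + 158.12 = 486.01 kPa.

q_ult ≈ 490 kPa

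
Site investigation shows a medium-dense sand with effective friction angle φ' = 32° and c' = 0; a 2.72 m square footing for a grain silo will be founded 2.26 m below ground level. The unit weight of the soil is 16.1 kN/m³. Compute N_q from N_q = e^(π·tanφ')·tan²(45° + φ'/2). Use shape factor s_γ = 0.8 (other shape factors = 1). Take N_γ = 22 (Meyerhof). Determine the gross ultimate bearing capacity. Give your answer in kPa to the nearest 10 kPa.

q_ult ≈ 1230 kPa

tan32° = 0.6249, so N_q = e^(π×0.6249)·tan²(61°) = 7.121 × 3.255 = 23.18.
Overburden at base level: q = 16.1 × 2.26 = 36.386 kPa.
Surcharge term q·N_q = 36.386 × 23.177 = 843.31 kPa; self-weight term 0.5·γ·B·N_γ·s_γ = 0.5 × 16.1 × 2.72 × 22 × 0.8 = 385.37 kPa.
q_ult = 843.31 + 385.37 = 1228.7 kPa.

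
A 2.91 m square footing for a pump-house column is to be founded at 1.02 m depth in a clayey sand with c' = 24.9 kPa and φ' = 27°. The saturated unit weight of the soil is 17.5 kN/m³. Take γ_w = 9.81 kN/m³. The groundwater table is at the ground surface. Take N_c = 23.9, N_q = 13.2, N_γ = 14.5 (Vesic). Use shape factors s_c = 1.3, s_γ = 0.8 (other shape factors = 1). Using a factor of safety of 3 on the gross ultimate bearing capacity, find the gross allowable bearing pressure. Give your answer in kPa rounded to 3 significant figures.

Water table at ground surface, so effective unit weight γ' = 17.5 − 9.81 = 7.69 kN/m³ is used throughout; overburden q = 7.69 × 1.02 = 7.8438 kPa; the same γ' applies in the ½γBN_γ term.
Cohesion term c·N_c·s_c = 24.9 × 23.9 × 1.3 = 773.64 kPa; surcharge term q·N_q = 7.8438 × 13.2 = 103.54 kPa; self-weight term 0.5·γ·B·N_γ·s_γ = 0.5 × 7.69 × 2.91 × 14.5 × 0.8 = 129.79 kPa.
q_ult = 773.64 + 103.54 + 129.79 = 1007 kPa.
q_all = 1007 / 3 = 335.66 kPa.

q_all ≈ 336 kPa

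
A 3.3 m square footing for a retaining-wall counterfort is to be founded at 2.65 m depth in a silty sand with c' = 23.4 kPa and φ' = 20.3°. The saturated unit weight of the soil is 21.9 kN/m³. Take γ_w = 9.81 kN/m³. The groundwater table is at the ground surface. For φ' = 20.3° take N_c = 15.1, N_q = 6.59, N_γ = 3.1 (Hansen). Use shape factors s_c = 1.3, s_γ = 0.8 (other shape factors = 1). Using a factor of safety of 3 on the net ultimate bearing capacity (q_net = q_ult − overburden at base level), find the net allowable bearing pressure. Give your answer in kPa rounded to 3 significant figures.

γ' = 21.9 − 9.81 = 12.09 kN/m³ (submerged throughout). q = 12.09 × 2.65 = 32.038 kPa; the same γ' applies in the ½γBN_γ term.
c·N_c·s_c = 23.4 × 15.1 × 1.3 = 459.34 kPa
q·N_q = 32.038 × 6.59 = 211.13 kPa
0.5·γ·B·N_γ·s_γ = 0.5 × 12.09 × 3.3 × 3.1 × 0.8 = 49.472 kPa
q_ult = 459.34 + 211.13 + 49.472 = 719.95 kPa.
q_net = 719.95 − 32.038 = 687.91 kPa.
q_all(net) = 687.91 / 3 = 229.3 kPa.

q_all(net) ≈ 229 kPa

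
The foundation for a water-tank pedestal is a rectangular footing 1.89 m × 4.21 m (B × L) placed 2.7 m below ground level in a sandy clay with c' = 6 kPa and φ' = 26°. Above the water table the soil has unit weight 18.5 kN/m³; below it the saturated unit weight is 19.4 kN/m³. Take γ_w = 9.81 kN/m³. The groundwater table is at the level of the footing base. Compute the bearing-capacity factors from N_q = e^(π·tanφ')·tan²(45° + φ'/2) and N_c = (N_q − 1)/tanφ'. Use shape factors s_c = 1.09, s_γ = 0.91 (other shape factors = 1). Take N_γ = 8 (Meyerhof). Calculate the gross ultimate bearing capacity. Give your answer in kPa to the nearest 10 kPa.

tan26° = 0.4877, so N_q = e^(π×0.4877)·tan²(58°) = 4.629 × 2.561 = 11.85.
N_c = (11.85 − 1)/tan26° = 22.25.
Effective surcharge at the founding depth q = γ·D_f = 18.5 × 2.7 = 49.95 kPa.
The water table coincides with the base, so in the self-weight term γ → γ' = 9.59 kN/m³.
q_ult = c·N_c·s_c + q·N_q + 0.5·γ·B·N_γ·s_γ
     = 6 × 22.254 × 1.09 + 49.95 × 11.854 + 0.5 × 9.59 × 1.89 × 8 × 0.91
     = 145.54 + 592.12 + 65.975 = 803.64 kPa.

q_ult ≈ 800 kPa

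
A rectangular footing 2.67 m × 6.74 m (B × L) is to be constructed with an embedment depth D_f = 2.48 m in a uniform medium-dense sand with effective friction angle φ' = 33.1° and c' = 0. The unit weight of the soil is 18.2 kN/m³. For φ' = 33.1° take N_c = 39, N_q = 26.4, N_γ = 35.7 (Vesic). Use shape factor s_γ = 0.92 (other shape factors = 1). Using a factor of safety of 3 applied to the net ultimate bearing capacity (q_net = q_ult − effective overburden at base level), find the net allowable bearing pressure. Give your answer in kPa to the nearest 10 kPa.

q_all(net) ≈ 650 kPa

Effective surcharge at the founding depth q = γ·D_f = 18.2 × 2.48 = 45.136 kPa.
q_ult = q·N_q + 0.5·γ·B·N_γ·s_γ
     = 45.136 × 26.4 + 0.5 × 18.2 × 2.67 × 35.7 × 0.92
     = 1191.6 + 798.01 = 1989.6 kPa.
Net ultimate: q_net = 1989.6 − 45.136 = 1944.5 kPa.
q_all(net) = 1944.5 / 3 = 648.16 kPa.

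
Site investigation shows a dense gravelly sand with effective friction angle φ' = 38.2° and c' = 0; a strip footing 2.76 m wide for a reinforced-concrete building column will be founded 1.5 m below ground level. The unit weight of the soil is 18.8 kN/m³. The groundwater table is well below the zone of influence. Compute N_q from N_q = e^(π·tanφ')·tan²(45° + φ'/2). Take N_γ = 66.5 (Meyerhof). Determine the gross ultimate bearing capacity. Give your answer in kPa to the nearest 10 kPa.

tan38.2° = 0.7869, so N_q = e^(π×0.7869)·tan²(64.1°) = 11.848 × 4.241 = 50.25.
Effective surcharge at the founding depth q = γ·D_f = 18.8 × 1.5 = 28.2 kPa.
q_ult = q·N_q + 0.5·γ·B·N_γ
     = 28.2 × 50.251 + 0.5 × 18.8 × 2.76 × 66.5
     = 1417.1 + 1725.3 = 3142.4 kPa.

q_ult ≈ 3140 kPa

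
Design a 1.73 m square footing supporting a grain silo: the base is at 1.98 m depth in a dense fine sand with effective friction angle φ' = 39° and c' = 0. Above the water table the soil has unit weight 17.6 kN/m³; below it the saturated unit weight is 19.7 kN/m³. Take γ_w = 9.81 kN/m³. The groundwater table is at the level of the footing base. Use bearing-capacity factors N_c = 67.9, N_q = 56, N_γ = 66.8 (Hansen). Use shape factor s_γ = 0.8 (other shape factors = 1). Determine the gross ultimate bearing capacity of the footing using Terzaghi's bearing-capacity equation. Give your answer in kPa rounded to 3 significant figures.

q_ult ≈ 2410 kPa

q = γ·D_f = 17.6 × 1.98 = 34.848 kPa.
For the ½γBN_γ term take γ' = 19.7 − 9.81 = 9.89 kN/m³ (soil below base is submerged).
q·N_q = 34.848 × 56 = 1951.5 kPa
0.5·γ·B·N_γ·s_γ = 0.5 × 9.89 × 1.73 × 66.8 × 0.8 = 457.17 kPa
q_ult = 1951.5 + 457.17 = 2408.7 kPa.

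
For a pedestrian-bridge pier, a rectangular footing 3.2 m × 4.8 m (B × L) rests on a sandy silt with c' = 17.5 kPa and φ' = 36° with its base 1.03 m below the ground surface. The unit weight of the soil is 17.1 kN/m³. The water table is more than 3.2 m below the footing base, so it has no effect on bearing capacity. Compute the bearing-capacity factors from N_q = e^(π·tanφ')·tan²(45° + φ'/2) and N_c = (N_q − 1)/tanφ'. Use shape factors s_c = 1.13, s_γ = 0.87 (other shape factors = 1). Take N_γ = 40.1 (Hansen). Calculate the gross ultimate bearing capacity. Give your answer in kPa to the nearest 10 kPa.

tan36° = 0.7265, so N_q = e^(π×0.7265)·tan²(63°) = 9.801 × 3.852 = 37.75.
N_c = (37.75 − 1)/tan36° = 50.59.
Overburden at base level: q = 17.1 × 1.03 = 17.613 kPa.
Cohesion term c·N_c·s_c = 17.5 × 50.585 × 1.13 = 1000.3 kPa; surcharge term q·N_q = 17.613 × 37.752 = 664.93 kPa; self-weight term 0.5·γ·B·N_γ·s_γ = 0.5 × 17.1 × 3.2 × 40.1 × 0.87 = 954.51 kPa.
q_ult = 1000.3 + 664.93 + 954.51 = 2619.8 kPa.

q_ult ≈ 2620 kPa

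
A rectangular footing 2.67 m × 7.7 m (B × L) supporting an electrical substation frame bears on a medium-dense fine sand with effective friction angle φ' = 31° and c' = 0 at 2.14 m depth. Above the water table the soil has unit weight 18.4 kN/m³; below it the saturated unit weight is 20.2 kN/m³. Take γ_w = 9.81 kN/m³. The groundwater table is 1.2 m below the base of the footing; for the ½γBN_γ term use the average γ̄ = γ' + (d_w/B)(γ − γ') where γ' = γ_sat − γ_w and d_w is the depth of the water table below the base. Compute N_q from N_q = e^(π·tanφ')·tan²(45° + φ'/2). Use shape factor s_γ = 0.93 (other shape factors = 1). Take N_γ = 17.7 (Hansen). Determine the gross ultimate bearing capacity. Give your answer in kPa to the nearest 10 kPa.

tan31° = 0.6009, so N_q = e^(π×0.6009)·tan²(60.5°) = 6.604 × 3.124 = 20.63.
Overburden at base level: q = 18.4 × 2.14 = 39.376 kPa.
The water table is 1.2 m below the base (< B = 2.67 m), so the ½γBN_γ term uses γ̄ = γ' + (d_w/B)(γ − γ') = 10.39 + (1.2/2.67)(18.4 − 10.39) = 13.99 kN/m³.
Surcharge term q·N_q = 39.376 × 20.631 = 812.36 kPa; self-weight term 0.5·γ·B·N_γ·s_γ = 0.5 × 13.99 × 2.67 × 17.7 × 0.93 = 307.44 kPa.
q_ult = 812.36 + 307.44 = 1119.8 kPa.

q_ult ≈ 1120 kPa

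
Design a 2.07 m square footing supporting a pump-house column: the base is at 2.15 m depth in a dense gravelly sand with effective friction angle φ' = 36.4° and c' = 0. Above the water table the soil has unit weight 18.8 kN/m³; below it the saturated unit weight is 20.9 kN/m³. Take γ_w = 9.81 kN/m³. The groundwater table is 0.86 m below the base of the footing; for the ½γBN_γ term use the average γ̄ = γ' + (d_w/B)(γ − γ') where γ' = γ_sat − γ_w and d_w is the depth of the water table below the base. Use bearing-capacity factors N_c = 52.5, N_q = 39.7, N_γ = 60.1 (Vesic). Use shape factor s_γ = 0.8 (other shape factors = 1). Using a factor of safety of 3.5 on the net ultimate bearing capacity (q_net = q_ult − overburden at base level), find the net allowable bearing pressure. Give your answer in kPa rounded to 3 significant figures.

Overburden at base level: q = 18.8 × 2.15 = 40.42 kPa.
The water table is 0.86 m below the base (< B = 2.07 m), so the ½γBN_γ term uses γ̄ = γ' + (d_w/B)(γ − γ') = 11.09 + (0.86/2.07)(18.8 − 11.09) = 14.293 kN/m³.
Surcharge term q·N_q = 40.42 × 39.7 = 1604.7 kPa; self-weight term 0.5·γ·B·N_γ·s_γ = 0.5 × 14.293 × 2.07 × 60.1 × 0.8 = 711.27 kPa.
q_ult = 1604.7 + 711.27 = 2315.9 kPa.
q_net = 2315.9 − 40.42 = 2275.5 kPa.
q_all(net) = 2275.5 / 3.5 = 650.15 kPa.

q_all(net) ≈ 650 kPa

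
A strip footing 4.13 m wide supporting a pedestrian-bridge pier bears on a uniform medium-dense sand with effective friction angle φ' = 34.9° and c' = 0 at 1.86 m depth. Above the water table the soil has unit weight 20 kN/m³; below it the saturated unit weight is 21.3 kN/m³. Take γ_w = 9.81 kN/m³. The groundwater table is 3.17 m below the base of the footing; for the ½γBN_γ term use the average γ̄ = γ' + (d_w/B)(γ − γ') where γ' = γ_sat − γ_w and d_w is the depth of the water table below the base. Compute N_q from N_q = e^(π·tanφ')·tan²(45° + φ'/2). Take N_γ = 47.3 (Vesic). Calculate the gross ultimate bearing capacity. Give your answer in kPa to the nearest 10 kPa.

tan34.9° = 0.6976, so N_q = e^(π×0.6976)·tan²(62.45°) = 8.95 × 3.674 = 32.89.
Effective surcharge at the founding depth q = γ·D_f = 20 × 1.86 = 37.2 kPa.
With d_w = 3.17 m < B, γ̄ = 11.49 + (3.17/4.13) × (20 − 11.49) = 18.022 kN/m³.
q_ult = q·N_q + 0.5·γ·B·N_γ
     = 37.2 × 32.885 + 0.5 × 18.022 × 4.13 × 47.3
     = 1223.3 + 1760.3 = 2983.6 kPa.

q_ult ≈ 2980 kPa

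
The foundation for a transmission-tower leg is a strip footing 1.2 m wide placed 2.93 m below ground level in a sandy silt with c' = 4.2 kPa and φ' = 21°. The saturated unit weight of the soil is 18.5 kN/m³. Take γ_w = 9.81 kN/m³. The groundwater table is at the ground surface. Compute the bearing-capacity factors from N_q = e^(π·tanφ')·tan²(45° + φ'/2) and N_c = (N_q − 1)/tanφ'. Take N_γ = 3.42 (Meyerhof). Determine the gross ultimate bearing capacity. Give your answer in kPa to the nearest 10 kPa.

tan21° = 0.3839, so N_q = e^(π×0.3839)·tan²(55.5°) = 3.34 × 2.117 = 7.07.
N_c = (7.07 − 1)/tan21° = 15.81.
Water table at ground surface, so effective unit weight γ' = 18.5 − 9.81 = 8.69 kN/m³ is used throughout; overburden q = 8.69 × 2.93 = 25.462 kPa; the same γ' applies in the ½γBN_γ term.
Cohesion term c·N_c = 4.2 × 15.815 = 66.423 kPa; surcharge term q·N_q = 25.462 × 7.0708 = 180.03 kPa; self-weight term 0.5·γ·B·N_γ = 0.5 × 8.69 × 1.2 × 3.42 = 17.832 kPa.
q_ult = 66.423 + 180.03 + 17.832 = 264.29 kPa.

q_ult ≈ 260 kPa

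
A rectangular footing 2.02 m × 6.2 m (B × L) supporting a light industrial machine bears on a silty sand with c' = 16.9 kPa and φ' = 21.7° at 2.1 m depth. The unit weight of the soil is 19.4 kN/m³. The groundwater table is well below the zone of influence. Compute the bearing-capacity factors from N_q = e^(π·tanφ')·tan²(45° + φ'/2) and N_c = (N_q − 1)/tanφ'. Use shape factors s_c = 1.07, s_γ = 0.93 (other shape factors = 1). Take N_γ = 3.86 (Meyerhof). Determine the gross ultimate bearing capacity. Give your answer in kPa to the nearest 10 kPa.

q_ult ≈ 680 kPa

tan21.7° = 0.3979, so N_q = e^(π×0.3979)·tan²(55.85°) = 3.491 × 2.173 = 7.59.
N_c = (7.59 − 1)/tan21.7° = 16.55.
q = γ·D_f = 19.4 × 2.1 = 40.74 kPa.
c·N_c·s_c = 16.9 × 16.553 × 1.07 = 299.32 kPa
q·N_q = 40.74 × 7.5871 = 309.1 kPa
0.5·γ·B·N_γ·s_γ = 0.5 × 19.4 × 2.02 × 3.86 × 0.93 = 70.339 kPa
q_ult = 299.32 + 309.1 + 70.339 = 678.76 kPa.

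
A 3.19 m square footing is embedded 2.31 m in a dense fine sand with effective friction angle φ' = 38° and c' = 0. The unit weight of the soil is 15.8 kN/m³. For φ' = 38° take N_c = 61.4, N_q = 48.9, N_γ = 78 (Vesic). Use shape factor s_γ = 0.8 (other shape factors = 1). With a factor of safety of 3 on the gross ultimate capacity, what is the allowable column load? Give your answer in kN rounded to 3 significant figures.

P_all ≈ 11400 kN

Effective surcharge at the founding depth q = γ·D_f = 15.8 × 2.31 = 36.498 kPa.
q_ult = q·N_q + 0.5·γ·B·N_γ·s_γ
     = 36.498 × 48.9 + 0.5 × 15.8 × 3.19 × 78 × 0.8
     = 1784.8 + 1572.5 = 3357.3 kPa.
Gross allowable pressure q_all = 3357.3 / 3 = 1119.1 kPa.
Footing area = 10.1761 m², so allowable column load = 1119.1 × 10.1761 = 11388 kN.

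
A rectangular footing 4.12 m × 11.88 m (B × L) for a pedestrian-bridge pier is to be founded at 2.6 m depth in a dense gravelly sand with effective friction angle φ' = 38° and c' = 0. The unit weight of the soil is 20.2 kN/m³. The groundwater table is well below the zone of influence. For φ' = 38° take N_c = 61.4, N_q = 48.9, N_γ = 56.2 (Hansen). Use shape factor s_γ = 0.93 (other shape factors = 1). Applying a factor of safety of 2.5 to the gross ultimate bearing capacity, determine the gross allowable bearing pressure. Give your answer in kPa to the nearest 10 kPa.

q = γ·D_f = 20.2 × 2.6 = 52.52 kPa.
q·N_q = 52.52 × 48.9 = 2568.2 kPa
0.5·γ·B·N_γ·s_γ = 0.5 × 20.2 × 4.12 × 56.2 × 0.93 = 2174.9 kPa
q_ult = 2568.2 + 2174.9 = 4743.1 kPa.
q_all = q_ult / FS = 4743.1 / 2.5 = 1897.2 kPa.

q_all ≈ 1900 kPa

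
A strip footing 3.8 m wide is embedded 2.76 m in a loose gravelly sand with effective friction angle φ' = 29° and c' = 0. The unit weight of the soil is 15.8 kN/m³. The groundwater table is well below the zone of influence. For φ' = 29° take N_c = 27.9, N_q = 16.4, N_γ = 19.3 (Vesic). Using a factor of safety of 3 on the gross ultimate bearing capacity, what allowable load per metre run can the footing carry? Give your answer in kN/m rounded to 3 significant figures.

Overburden at base level: q = 15.8 × 2.76 = 43.608 kPa.
Surcharge term q·N_q = 43.608 × 16.4 = 715.17 kPa; self-weight term 0.5·γ·B·N_γ = 0.5 × 15.8 × 3.8 × 19.3 = 579.39 kPa.
q_ult = 715.17 + 579.39 = 1294.6 kPa.
Gross allowable pressure q_all = 1294.6 / 3 = 431.52 kPa.
Allowable wall load = q_all × B = 431.52 × 3.8 = 1639.8 kN per metre run.

≈ 1640 kN/m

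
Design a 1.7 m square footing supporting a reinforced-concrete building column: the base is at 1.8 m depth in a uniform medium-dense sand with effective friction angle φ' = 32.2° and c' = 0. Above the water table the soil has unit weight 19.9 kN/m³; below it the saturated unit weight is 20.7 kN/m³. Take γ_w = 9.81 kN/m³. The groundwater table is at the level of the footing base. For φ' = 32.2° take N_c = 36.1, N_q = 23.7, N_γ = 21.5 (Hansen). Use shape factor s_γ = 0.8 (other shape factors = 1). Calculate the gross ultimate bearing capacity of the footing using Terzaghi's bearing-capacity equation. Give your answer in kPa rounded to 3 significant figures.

q_ult ≈ 1010 kPa

q = γ·D_f = 19.9 × 1.8 = 35.82 kPa.
For the ½γBN_γ term take γ' = 20.7 − 9.81 = 10.89 kN/m³ (soil below base is submerged).
q·N_q = 35.82 × 23.7 = 848.93 kPa
0.5·γ·B·N_γ·s_γ = 0.5 × 10.89 × 1.7 × 21.5 × 0.8 = 159.21 kPa
q_ult = 848.93 + 159.21 = 1008.1 kPa.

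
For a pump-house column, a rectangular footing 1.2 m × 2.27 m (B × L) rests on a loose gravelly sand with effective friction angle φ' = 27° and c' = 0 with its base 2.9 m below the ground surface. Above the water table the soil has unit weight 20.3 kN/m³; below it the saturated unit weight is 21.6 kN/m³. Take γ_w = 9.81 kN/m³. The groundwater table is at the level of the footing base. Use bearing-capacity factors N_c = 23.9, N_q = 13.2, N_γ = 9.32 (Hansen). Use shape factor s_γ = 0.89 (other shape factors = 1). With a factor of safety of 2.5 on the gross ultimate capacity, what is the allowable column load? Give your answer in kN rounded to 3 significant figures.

P_all ≈ 911 kN

Effective surcharge at the founding depth q = γ·D_f = 20.3 × 2.9 = 58.87 kPa.
The water table coincides with the base, so in the self-weight term γ → γ' = 11.79 kN/m³.
q_ult = q·N_q + 0.5·γ·B·N_γ·s_γ
     = 58.87 × 13.2 + 0.5 × 11.79 × 1.2 × 9.32 × 0.89
     = 777.08 + 58.677 = 835.76 kPa.
Gross allowable pressure q_all = 835.76 / 2.5 = 334.3 kPa.
Footing area = 2.724 m², so allowable column load = 334.3 × 2.724 = 910.65 kN.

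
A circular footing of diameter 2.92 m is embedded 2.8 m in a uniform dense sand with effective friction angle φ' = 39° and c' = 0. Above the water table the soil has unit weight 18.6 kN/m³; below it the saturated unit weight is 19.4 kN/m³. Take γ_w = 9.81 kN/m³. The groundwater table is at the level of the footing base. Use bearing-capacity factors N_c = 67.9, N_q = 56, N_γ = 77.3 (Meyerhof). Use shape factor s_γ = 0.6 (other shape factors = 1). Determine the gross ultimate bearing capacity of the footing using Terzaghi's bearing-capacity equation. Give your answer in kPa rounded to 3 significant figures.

q_ult ≈ 3570 kPa

Overburden at base level: q = 18.6 × 2.8 = 52.08 kPa.
Below the base the soil is submerged, so the ½γBN_γ term uses γ' = 19.4 − 9.81 = 9.59 kN/m³.
Surcharge term q·N_q = 52.08 × 56 = 2916.5 kPa; self-weight term 0.5·γ·B·N_γ·s_γ = 0.5 × 9.59 × 2.92 × 77.3 × 0.6 = 649.38 kPa.
q_ult = 2916.5 + 649.38 = 3565.9 kPa.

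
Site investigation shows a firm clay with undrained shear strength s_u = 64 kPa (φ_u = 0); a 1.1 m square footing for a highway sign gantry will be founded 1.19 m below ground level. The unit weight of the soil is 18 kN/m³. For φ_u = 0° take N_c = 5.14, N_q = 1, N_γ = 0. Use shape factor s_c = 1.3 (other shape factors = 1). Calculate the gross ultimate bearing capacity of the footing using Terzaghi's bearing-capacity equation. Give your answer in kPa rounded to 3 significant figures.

q = γ·D_f = 18 × 1.19 = 21.42 kPa.
c·N_c·s_c = 64 × 5.14 × 1.3 = 427.65 kPa
q·N_q = 21.42 × 1 = 21.42 kPa
q_ult = 427.65 + 21.42 = 449.07 kPa.

q_ult ≈ 449 kPa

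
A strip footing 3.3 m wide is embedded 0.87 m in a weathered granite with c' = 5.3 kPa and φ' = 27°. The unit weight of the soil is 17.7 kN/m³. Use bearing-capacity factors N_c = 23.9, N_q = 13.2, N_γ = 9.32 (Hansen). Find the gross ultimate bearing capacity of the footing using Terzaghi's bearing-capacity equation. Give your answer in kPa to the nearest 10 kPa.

q_ult ≈ 600 kPa

Effective surcharge at the founding depth q = γ·D_f = 17.7 × 0.87 = 15.399 kPa.
q_ult = c·N_c + q·N_q + 0.5·γ·B·N_γ
     = 5.3 × 23.9 + 15.399 × 13.2 + 0.5 × 17.7 × 3.3 × 9.32
     = 126.67 + 203.27 + 272.19 = 602.13 kPa.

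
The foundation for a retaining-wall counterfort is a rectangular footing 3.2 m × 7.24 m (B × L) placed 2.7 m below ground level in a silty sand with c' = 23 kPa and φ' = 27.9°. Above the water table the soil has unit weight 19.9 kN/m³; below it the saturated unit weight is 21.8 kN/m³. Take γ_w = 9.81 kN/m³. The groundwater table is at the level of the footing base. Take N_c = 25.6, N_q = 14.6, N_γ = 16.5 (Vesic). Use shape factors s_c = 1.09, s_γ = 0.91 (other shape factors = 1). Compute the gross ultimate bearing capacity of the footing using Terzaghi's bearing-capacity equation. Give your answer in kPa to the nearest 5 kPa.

q_ult ≈ 1715 kPa

q = γ·D_f = 19.9 × 2.7 = 53.73 kPa.
For the ½γBN_γ term take γ' = 21.8 − 9.81 = 11.99 kN/m³ (soil below base is submerged).
c·N_c·s_c = 23 × 25.6 × 1.09 = 641.79 kPa
q·N_q = 53.73 × 14.6 = 784.46 kPa
0.5·γ·B·N_γ·s_γ = 0.5 × 11.99 × 3.2 × 16.5 × 0.91 = 288.05 kPa
q_ult = 641.79 + 784.46 + 288.05 = 1714.3 kPa.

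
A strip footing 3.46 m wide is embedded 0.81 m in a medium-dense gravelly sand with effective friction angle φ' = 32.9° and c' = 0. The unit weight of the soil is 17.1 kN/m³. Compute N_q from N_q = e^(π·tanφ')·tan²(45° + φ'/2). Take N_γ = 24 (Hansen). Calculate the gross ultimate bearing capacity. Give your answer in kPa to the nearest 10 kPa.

q_ult ≈ 1070 kPa

tan32.9° = 0.6469, so N_q = e^(π×0.6469)·tan²(61.45°) = 7.632 × 3.378 = 25.78.
Overburden at base level: q = 17.1 × 0.81 = 13.851 kPa.
Surcharge term q·N_q = 13.851 × 25.782 = 357.11 kPa; self-weight term 0.5·γ·B·N_γ = 0.5 × 17.1 × 3.46 × 24 = 709.99 kPa.
q_ult = 357.11 + 709.99 = 1067.1 kPa.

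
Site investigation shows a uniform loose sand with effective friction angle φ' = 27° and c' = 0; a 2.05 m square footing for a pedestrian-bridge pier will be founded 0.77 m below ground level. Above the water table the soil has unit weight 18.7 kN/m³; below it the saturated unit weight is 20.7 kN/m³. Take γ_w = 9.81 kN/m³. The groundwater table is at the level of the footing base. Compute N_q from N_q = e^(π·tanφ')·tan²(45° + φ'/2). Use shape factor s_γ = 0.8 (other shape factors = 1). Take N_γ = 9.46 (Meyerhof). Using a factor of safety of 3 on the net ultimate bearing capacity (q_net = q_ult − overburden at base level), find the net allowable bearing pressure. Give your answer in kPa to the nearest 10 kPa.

N_q = e^(π·tan27°)·tan²(58.5°) = 13.2.
q = γ·D_f = 18.7 × 0.77 = 14.399 kPa.
For the ½γBN_γ term take γ' = 20.7 − 9.81 = 10.89 kN/m³ (soil below base is submerged).
q·N_q = 14.399 × 13.199 = 190.05 kPa
0.5·γ·B·N_γ·s_γ = 0.5 × 10.89 × 2.05 × 9.46 × 0.8 = 84.476 kPa
q_ult = 190.05 + 84.476 = 274.53 kPa.
q_net = 274.53 − 14.399 = 260.13 kPa.
q_all(net) = 260.13 / 3 = 86.71 kPa.

q_all(net) ≈ 90 kPa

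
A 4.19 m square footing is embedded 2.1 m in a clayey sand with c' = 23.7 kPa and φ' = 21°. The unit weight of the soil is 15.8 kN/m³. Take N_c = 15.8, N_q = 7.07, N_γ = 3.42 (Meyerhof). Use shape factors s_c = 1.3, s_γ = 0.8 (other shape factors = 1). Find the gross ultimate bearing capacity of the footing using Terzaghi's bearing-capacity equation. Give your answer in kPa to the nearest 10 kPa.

Overburden at base level: q = 15.8 × 2.1 = 33.18 kPa.
Cohesion term c·N_c·s_c = 23.7 × 15.8 × 1.3 = 486.8 kPa; surcharge term q·N_q = 33.18 × 7.07 = 234.58 kPa; self-weight term 0.5·γ·B·N_γ·s_γ = 0.5 × 15.8 × 4.19 × 3.42 × 0.8 = 90.564 kPa.
q_ult = 486.8 + 234.58 + 90.564 = 811.94 kPa.

q_ult ≈ 810 kPa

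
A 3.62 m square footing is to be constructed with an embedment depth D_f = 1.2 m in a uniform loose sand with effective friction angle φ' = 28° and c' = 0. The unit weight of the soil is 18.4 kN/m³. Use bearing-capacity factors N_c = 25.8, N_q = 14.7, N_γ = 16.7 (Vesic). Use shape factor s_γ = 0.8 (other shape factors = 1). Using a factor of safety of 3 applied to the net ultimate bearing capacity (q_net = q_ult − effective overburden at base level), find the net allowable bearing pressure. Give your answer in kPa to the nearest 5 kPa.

q_all(net) ≈ 250 kPa

q = γ·D_f = 18.4 × 1.2 = 22.08 kPa.
q·N_q = 22.08 × 14.7 = 324.58 kPa
0.5·γ·B·N_γ·s_γ = 0.5 × 18.4 × 3.62 × 16.7 × 0.8 = 444.94 kPa
q_ult = 324.58 + 444.94 = 769.52 kPa.
Net ultimate: q_net = 769.52 − 22.08 = 747.44 kPa.
q_all(net) = 747.44 / 3 = 249.15 kPa.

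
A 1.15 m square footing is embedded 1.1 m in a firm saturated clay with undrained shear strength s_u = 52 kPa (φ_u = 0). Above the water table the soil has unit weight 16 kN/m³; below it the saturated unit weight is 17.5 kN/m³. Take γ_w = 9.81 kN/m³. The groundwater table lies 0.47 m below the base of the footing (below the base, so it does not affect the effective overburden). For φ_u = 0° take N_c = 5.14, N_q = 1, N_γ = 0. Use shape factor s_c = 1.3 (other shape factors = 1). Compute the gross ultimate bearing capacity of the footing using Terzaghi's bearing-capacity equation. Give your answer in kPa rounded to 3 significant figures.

q_ult ≈ 365 kPa

Effective surcharge at the founding depth q = γ·D_f = 16 × 1.1 = 17.6 kPa.
q_ult = c·N_c·s_c + q·N_q
     = 52 × 5.14 × 1.3 + 17.6 × 1
     = 347.46 + 17.6 = 365.06 kPa.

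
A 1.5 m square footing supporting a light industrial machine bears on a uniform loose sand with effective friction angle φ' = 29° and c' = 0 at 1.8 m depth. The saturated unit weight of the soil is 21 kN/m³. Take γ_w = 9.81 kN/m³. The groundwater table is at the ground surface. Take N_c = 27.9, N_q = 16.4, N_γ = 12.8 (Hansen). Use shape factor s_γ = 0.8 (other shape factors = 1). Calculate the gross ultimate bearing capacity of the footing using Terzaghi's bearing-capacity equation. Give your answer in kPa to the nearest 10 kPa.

q_ult ≈ 420 kPa

With the water table at the surface the whole profile is submerged: γ' = 21 − 9.81 = 11.19 kN/m³, so q = γ'·D_f = 20.142 kPa; the same γ' applies in the ½γBN_γ term.
q_ult = q·N_q + 0.5·γ·B·N_γ·s_γ
     = 20.142 × 16.4 + 0.5 × 11.19 × 1.5 × 12.8 × 0.8
     = 330.33 + 85.939 = 416.27 kPa.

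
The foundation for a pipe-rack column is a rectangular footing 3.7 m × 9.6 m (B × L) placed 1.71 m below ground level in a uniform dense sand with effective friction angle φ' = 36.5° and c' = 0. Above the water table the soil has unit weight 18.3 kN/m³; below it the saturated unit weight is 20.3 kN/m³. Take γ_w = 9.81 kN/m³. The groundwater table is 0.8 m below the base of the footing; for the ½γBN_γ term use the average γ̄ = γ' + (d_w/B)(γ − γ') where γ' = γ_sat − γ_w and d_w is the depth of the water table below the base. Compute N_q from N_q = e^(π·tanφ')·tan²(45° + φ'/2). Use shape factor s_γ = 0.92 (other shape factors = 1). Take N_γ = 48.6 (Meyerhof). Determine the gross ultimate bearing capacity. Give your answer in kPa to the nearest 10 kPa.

q_ult ≈ 2270 kPa

tan36.5° = 0.74, so N_q = e^(π×0.74)·tan²(63.25°) = 10.223 × 3.936 = 40.24.
Effective surcharge at the founding depth q = γ·D_f = 18.3 × 1.71 = 31.293 kPa.
With d_w = 0.8 m < B, γ̄ = 10.49 + (0.8/3.7) × (18.3 − 10.49) = 12.179 kN/m³.
q_ult = q·N_q + 0.5·γ·B·N_γ·s_γ
     = 31.293 × 40.24 + 0.5 × 12.179 × 3.7 × 48.6 × 0.92
     = 1259.2 + 1007.4 = 2266.6 kPa.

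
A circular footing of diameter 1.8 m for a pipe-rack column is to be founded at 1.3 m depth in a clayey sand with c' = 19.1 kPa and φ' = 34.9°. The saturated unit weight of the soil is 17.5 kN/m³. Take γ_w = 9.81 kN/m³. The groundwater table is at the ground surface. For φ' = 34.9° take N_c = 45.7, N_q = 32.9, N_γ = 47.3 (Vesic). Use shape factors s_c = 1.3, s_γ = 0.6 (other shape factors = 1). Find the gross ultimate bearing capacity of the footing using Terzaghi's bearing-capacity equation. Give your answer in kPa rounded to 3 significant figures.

Water table at ground surface, so effective unit weight γ' = 17.5 − 9.81 = 7.69 kN/m³ is used throughout; overburden q = 7.69 × 1.3 = 9.997 kPa; the same γ' applies in the ½γBN_γ term.
Cohesion term c·N_c·s_c = 19.1 × 45.7 × 1.3 = 1134.7 kPa; surcharge term q·N_q = 9.997 × 32.9 = 328.9 kPa; self-weight term 0.5·γ·B·N_γ·s_γ = 0.5 × 7.69 × 1.8 × 47.3 × 0.6 = 196.42 kPa.
q_ult = 1134.7 + 328.9 + 196.42 = 1660.1 kPa.

q_ult ≈ 1660 kPa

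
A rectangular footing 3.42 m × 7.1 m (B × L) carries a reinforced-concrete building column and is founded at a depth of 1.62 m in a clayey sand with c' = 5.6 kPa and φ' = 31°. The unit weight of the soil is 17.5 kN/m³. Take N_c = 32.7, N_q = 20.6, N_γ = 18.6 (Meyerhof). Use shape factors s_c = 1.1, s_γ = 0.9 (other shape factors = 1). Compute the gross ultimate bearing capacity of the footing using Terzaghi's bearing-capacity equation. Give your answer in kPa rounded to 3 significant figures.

q_ult ≈ 1290 kPa

Effective surcharge at the founding depth q = γ·D_f = 17.5 × 1.62 = 28.35 kPa.
q_ult = c·N_c·s_c + q·N_q + 0.5·γ·B·N_γ·s_γ
     = 5.6 × 32.7 × 1.1 + 28.35 × 20.6 + 0.5 × 17.5 × 3.42 × 18.6 × 0.9
     = 201.43 + 584.01 + 500.94 = 1286.4 kPa.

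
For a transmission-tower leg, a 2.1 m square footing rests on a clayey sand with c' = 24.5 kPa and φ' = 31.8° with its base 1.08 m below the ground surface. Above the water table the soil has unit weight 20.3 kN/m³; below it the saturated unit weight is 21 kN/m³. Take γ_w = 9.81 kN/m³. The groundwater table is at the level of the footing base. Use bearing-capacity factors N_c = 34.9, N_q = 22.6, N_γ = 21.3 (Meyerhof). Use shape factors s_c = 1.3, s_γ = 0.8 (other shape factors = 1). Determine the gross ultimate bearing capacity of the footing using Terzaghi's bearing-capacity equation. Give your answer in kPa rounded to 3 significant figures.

Effective surcharge at the founding depth q = γ·D_f = 20.3 × 1.08 = 21.924 kPa.
The water table coincides with the base, so in the self-weight term γ → γ' = 11.19 kN/m³.
q_ult = c·N_c·s_c + q·N_q + 0.5·γ·B·N_γ·s_γ
     = 24.5 × 34.9 × 1.3 + 21.924 × 22.6 + 0.5 × 11.19 × 2.1 × 21.3 × 0.8
     = 1111.6 + 495.48 + 200.21 = 1807.3 kPa.

q_ult ≈ 1810 kPa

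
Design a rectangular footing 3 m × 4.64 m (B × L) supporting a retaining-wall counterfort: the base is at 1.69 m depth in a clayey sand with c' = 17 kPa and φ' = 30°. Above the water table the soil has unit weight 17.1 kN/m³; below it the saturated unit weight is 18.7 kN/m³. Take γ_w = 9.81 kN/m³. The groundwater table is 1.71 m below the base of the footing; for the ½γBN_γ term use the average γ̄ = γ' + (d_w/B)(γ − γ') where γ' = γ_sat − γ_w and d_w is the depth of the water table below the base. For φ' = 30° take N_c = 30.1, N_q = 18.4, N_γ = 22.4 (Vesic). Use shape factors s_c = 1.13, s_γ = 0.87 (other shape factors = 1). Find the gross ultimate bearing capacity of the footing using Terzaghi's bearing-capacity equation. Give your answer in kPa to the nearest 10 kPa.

q = γ·D_f = 17.1 × 1.69 = 28.899 kPa.
γ' = 8.89 kN/m³; averaging over the depth B below the base, γ̄ = γ' + (d_w/B)(γ − γ') = 13.57 kN/m³.
c·N_c·s_c = 17 × 30.1 × 1.13 = 578.22 kPa
q·N_q = 28.899 × 18.4 = 531.74 kPa
0.5·γ·B·N_γ·s_γ = 0.5 × 13.57 × 3 × 22.4 × 0.87 = 396.67 kPa
q_ult = 578.22 + 531.74 + 396.67 = 1506.6 kPa.

q_ult ≈ 1510 kPa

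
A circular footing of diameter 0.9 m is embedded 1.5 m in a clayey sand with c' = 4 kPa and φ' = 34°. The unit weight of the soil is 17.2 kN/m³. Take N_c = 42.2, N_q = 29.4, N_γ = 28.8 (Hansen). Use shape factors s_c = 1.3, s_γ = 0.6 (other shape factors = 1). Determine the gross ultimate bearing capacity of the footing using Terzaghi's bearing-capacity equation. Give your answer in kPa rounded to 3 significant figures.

q_ult ≈ 1110 kPa

Overburden at base level: q = 17.2 × 1.5 = 25.8 kPa.
Cohesion term c·N_c·s_c = 4 × 42.2 × 1.3 = 219.44 kPa; surcharge term q·N_q = 25.8 × 29.4 = 758.52 kPa; self-weight term 0.5·γ·B·N_γ·s_γ = 0.5 × 17.2 × 0.9 × 28.8 × 0.6 = 133.75 kPa.
q_ult = 219.44 + 758.52 + 133.75 = 1111.7 kPa.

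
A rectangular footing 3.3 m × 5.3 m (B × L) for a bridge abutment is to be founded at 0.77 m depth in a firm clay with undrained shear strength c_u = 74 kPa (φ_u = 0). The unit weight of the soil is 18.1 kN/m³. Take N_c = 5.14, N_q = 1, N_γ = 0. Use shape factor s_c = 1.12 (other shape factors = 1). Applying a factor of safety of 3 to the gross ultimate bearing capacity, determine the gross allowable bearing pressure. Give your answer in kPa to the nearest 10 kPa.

Overburden at base level: q = 18.1 × 0.77 = 13.937 kPa.
Cohesion term c·N_c·s_c = 74 × 5.14 × 1.12 = 426 kPa; surcharge term q·N_q = 13.937 × 1 = 13.937 kPa.
q_ult = 426 + 13.937 = 439.94 kPa.
q_all = q_ult / FS = 439.94 / 3 = 146.65 kPa.

q_all ≈ 150 kPa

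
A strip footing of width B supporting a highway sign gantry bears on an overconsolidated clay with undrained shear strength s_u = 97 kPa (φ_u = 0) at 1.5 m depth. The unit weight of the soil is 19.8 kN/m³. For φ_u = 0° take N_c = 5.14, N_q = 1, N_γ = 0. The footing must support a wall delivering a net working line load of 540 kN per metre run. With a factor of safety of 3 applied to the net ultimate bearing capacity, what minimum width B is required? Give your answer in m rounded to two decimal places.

q = γ·D_f = 19.8 × 1.5 = 29.7 kPa.
c·N_c = 97 × 5.14 = 498.58 kPa
q·N_q = 29.7 × 1 = 29.7 kPa
q_ult = 498.58 + 29.7 = 528.28 kPa.
For φ = 0 the ½γBN_γ term vanishes, so q_ult is independent of B. q_net = 528.28 − 29.7 = 498.58 kPa; q_all(net) = 498.58/3 = 166.19 kPa.
Required width B = w / q_all(net) = 540 / 166.19 = 3.249 m.

B = 3.25 m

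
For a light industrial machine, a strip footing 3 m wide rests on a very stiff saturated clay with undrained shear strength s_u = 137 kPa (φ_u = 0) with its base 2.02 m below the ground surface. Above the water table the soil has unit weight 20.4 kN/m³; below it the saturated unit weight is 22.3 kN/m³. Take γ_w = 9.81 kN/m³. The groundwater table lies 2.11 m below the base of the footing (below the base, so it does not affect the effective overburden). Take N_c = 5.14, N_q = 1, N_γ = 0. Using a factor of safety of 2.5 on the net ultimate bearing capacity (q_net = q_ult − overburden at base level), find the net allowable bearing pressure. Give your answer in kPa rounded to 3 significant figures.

q = γ·D_f = 20.4 × 2.02 = 41.208 kPa.
c·N_c = 137 × 5.14 = 704.18 kPa
q·N_q = 41.208 × 1 = 41.208 kPa
q_ult = 704.18 + 41.208 = 745.39 kPa.
q_net = 745.39 − 41.208 = 704.18 kPa.
q_all(net) = 704.18 / 2.5 = 281.67 kPa.

q_all(net) ≈ 282 kPa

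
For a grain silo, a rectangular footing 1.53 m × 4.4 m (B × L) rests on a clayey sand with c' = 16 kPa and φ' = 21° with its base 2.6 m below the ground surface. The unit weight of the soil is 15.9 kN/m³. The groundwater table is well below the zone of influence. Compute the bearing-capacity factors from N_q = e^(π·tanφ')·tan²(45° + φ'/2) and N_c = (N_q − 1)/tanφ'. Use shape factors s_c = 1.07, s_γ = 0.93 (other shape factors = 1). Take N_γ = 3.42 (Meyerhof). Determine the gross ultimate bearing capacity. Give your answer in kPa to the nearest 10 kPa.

q_ult ≈ 600 kPa

tan21° = 0.3839, so N_q = e^(π×0.3839)·tan²(55.5°) = 3.34 × 2.117 = 7.07.
N_c = (7.07 − 1)/tan21° = 15.81.
q = γ·D_f = 15.9 × 2.6 = 41.34 kPa.
c·N_c·s_c = 16 × 15.815 × 1.07 = 270.75 kPa
q·N_q = 41.34 × 7.0708 = 292.31 kPa
0.5·γ·B·N_γ·s_γ = 0.5 × 15.9 × 1.53 × 3.42 × 0.93 = 38.687 kPa
q_ult = 270.75 + 292.31 + 38.687 = 601.74 kPa.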